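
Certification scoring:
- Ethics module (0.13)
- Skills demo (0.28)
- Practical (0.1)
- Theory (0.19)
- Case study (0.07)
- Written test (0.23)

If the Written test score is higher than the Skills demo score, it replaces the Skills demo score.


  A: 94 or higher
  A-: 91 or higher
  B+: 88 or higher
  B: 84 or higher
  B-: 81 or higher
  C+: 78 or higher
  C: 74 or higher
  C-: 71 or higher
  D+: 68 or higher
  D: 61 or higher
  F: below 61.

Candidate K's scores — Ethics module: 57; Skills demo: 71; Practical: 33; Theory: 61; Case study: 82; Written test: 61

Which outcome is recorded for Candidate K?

Written test (61) ≤ Skills demo (71), so Skills demo stays at 71.
Weighted total:
  Ethics module 57 × 0.13 = 7.41
  Skills demo 71 × 0.28 = 19.88
  Practical 33 × 0.1 = 3.3
  Theory 61 × 0.19 = 11.59
  Case study 82 × 0.07 = 5.74
  Written test 61 × 0.23 = 14.03
Sum = 61.95
61.95 is ≥ 61 and < 68 → D

D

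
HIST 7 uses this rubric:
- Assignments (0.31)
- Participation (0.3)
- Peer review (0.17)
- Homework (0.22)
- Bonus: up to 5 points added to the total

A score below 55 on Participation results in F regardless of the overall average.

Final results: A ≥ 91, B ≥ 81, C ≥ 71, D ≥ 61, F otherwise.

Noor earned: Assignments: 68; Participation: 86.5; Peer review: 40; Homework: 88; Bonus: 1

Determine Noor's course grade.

Participation score 86.5 ≥ 55: minimum met.
Weighted total:
  Assignments 68 × 0.31 = 21.08
  Participation 86.5 × 0.3 = 25.95
  Peer review 40 × 0.17 = 6.8
  Homework 88 × 0.22 = 19.36
Sum = 73.19
Bonus: 73.19 + 1 = 74.19
74.19 is ≥ 71 and < 81 → C

C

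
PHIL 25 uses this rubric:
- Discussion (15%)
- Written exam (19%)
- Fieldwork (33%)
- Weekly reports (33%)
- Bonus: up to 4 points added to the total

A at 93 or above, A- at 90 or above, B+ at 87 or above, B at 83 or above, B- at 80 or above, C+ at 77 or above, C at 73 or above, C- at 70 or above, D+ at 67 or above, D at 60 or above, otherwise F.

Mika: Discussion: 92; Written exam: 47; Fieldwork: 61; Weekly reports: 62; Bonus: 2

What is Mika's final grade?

D

Weighted total:
  Discussion 92 × 0.15 = 13.8
  Written exam 47 × 0.19 = 8.93
  Fieldwork 61 × 0.33 = 20.13
  Weekly reports 62 × 0.33 = 20.46
Sum = 63.32
Bonus: 63.32 + 2 = 65.32
65.32 is ≥ 60 and < 67 → D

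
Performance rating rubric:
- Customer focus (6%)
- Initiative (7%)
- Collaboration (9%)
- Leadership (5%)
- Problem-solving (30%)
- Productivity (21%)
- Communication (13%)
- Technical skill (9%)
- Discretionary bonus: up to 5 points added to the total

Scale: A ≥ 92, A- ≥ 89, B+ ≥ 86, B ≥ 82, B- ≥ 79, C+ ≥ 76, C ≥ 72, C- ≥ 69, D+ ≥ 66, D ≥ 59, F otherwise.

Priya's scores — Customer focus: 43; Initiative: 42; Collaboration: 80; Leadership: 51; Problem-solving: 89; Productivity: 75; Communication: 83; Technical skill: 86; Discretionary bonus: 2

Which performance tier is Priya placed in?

C+

Weighted total:
  Customer focus 43 × 0.06 = 2.58
  Initiative 42 × 0.07 = 2.94
  Collaboration 80 × 0.09 = 7.2
  Leadership 51 × 0.05 = 2.55
  Problem-solving 89 × 0.3 = 26.7
  Productivity 75 × 0.21 = 15.75
  Communication 83 × 0.13 = 10.79
  Technical skill 86 × 0.09 = 7.74
Sum = 76.25
Discretionary bonus: 76.25 + 2 = 78.25
78.25 is ≥ 76 and < 79 → C+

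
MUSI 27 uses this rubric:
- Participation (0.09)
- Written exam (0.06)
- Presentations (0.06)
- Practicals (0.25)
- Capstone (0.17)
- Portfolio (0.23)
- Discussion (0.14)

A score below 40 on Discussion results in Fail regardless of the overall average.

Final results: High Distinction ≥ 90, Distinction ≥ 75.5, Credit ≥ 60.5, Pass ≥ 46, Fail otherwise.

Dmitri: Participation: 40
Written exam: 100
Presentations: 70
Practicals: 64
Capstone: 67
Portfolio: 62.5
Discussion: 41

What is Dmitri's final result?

Discussion score 41 ≥ 40: minimum met.
Weighted total:
  Participation 40 × 0.09 = 3.6
  Written exam 100 × 0.06 = 6
  Presentations 70 × 0.06 = 4.2
  Practicals 64 × 0.25 = 16
  Capstone 67 × 0.17 = 11.39
  Portfolio 62.5 × 0.23 = 14.375
  Discussion 41 × 0.14 = 5.74
Sum = 61.305
61.305 is ≥ 60.5 and < 75.5 → Credit

Credit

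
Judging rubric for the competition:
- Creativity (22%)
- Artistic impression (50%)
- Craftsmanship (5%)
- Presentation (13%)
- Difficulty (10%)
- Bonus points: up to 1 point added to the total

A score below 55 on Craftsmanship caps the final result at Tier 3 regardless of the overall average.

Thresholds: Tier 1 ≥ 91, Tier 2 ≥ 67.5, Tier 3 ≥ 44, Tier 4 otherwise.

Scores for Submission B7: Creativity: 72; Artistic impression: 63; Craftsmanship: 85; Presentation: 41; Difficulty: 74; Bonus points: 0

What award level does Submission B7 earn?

Craftsmanship score 85 ≥ 55: minimum met.
Weighted total:
  Creativity 72 × 0.22 = 15.84
  Artistic impression 63 × 0.5 = 31.5
  Craftsmanship 85 × 0.05 = 4.25
  Presentation 41 × 0.13 = 5.33
  Difficulty 74 × 0.1 = 7.4
Sum = 64.32
Bonus points: 64.32 + 0 = 64.32
64.32 is ≥ 44 and < 67.5 → Tier 3

Tier 3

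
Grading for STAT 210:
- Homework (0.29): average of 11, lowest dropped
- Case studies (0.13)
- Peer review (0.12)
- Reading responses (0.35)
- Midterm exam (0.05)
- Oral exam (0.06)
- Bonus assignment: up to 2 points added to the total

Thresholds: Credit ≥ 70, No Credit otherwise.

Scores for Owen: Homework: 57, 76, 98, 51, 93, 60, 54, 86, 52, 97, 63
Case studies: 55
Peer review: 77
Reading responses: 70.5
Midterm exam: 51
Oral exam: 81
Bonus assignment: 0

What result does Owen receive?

No Credit

Homework: drop 51 → average of remaining 10 = 736/10 = 73.6
Weighted total:
  Homework 73.6 × 0.29 = 21.344
  Case studies 55 × 0.13 = 7.15
  Peer review 77 × 0.12 = 9.24
  Reading responses 70.5 × 0.35 = 24.675
  Midterm exam 51 × 0.05 = 2.55
  Oral exam 81 × 0.06 = 4.86
Sum = 69.819
Bonus assignment: 69.819 + 0 = 69.819
69.819 < 70 → No Credit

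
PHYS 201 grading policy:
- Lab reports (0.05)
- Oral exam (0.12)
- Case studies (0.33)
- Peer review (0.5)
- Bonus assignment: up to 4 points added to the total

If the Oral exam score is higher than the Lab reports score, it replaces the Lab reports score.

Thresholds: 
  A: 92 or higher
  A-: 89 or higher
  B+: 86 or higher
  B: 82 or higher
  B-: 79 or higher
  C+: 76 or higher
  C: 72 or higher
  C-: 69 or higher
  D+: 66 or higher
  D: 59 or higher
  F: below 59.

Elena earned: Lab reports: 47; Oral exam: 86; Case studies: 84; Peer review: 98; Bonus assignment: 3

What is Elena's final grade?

A

Oral exam (86) > Lab reports (47), so Lab reports counts as 86.
Weighted total:
  Lab reports 86 × 0.05 = 4.3
  Oral exam 86 × 0.12 = 10.32
  Case studies 84 × 0.33 = 27.72
  Peer review 98 × 0.5 = 49
Sum = 91.34
Bonus assignment: 91.34 + 3 = 94.34
94.34 ≥ 92 → A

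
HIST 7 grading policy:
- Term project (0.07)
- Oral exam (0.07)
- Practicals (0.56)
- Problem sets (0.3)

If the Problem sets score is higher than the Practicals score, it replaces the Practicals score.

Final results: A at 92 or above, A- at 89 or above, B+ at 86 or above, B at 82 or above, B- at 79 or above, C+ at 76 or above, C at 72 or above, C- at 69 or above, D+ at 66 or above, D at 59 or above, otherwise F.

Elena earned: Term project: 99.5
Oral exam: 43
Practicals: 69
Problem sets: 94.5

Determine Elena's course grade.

Problem sets (94.5) > Practicals (69), so Practicals counts as 94.5.
Weighted total:
  Term project 99.5 × 0.07 = 6.965
  Oral exam 43 × 0.07 = 3.01
  Practicals 94.5 × 0.56 = 52.92
  Problem sets 94.5 × 0.3 = 28.35
Sum = 91.245
91.245 is ≥ 89 and < 92 → A-

A-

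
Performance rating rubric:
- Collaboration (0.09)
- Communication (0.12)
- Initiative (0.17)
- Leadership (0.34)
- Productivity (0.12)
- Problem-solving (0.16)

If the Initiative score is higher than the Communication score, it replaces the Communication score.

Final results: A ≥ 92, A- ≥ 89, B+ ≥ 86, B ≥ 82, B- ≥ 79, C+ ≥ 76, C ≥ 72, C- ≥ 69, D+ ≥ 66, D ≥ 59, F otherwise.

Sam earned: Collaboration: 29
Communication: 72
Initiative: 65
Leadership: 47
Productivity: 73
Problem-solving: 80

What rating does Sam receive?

D

Initiative (65) ≤ Communication (72), so Communication stays at 72.
Weighted total:
  Collaboration 29 × 0.09 = 2.61
  Communication 72 × 0.12 = 8.64
  Initiative 65 × 0.17 = 11.05
  Leadership 47 × 0.34 = 15.98
  Productivity 73 × 0.12 = 8.76
  Problem-solving 80 × 0.16 = 12.8
Sum = 59.84
59.84 is ≥ 59 and < 66 → D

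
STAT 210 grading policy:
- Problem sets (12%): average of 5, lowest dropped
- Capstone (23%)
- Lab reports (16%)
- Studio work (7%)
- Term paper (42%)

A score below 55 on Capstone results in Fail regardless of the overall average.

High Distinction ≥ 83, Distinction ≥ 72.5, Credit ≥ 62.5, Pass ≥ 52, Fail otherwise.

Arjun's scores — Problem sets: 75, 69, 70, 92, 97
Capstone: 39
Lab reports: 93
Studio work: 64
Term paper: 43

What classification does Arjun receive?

Problem sets: drop 69 → average of remaining 4 = 334/4 = 83.5
Capstone score 39 < 55: minimum not met.
Weighted total:
  Problem sets 83.5 × 0.12 = 10.02
  Capstone 39 × 0.23 = 8.97
  Lab reports 93 × 0.16 = 14.88
  Studio work 64 × 0.07 = 4.48
  Term paper 43 × 0.42 = 18.06
Sum = 56.41
Because the Capstone minimum was not met, the result is Fail.

Fail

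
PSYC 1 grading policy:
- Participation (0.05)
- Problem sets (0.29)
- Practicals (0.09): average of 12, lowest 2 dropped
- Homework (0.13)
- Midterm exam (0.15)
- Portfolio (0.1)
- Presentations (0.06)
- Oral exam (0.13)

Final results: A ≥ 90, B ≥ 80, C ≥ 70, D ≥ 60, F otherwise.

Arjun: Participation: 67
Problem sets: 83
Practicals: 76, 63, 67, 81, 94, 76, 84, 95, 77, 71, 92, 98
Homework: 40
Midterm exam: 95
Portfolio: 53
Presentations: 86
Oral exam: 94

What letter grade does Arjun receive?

Practicals: drop 63, 67 → average of remaining 10 = 844/10 = 84.4
Weighted total:
  Participation 67 × 0.05 = 3.35
  Problem sets 83 × 0.29 = 24.07
  Practicals 84.4 × 0.09 = 7.596
  Homework 40 × 0.13 = 5.2
  Midterm exam 95 × 0.15 = 14.25
  Portfolio 53 × 0.1 = 5.3
  Presentations 86 × 0.06 = 5.16
  Oral exam 94 × 0.13 = 12.22
Sum = 77.146
77.146 is ≥ 70 and < 80 → C

C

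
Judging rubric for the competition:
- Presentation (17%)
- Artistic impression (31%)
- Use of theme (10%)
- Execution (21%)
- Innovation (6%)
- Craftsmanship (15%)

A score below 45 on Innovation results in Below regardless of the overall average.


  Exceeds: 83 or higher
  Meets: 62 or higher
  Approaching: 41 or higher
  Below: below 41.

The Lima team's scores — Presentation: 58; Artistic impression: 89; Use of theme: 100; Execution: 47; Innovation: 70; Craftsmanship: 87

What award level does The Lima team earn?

Meets

Innovation score 70 ≥ 45: minimum met.
Weighted total:
  Presentation 58 × 0.17 = 9.86
  Artistic impression 89 × 0.31 = 27.59
  Use of theme 100 × 0.1 = 10
  Execution 47 × 0.21 = 9.87
  Innovation 70 × 0.06 = 4.2
  Craftsmanship 87 × 0.15 = 13.05
Sum = 74.57
74.57 is ≥ 62 and < 83 → Meets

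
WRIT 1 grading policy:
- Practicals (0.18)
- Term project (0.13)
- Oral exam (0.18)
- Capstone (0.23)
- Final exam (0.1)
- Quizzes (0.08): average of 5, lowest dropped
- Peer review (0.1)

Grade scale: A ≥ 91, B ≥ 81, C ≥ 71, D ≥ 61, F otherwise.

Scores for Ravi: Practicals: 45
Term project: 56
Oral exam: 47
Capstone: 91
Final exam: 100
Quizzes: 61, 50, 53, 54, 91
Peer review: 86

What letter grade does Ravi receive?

Quizzes: drop 50 → average of remaining 4 = 259/4 = 64.75
Weighted total:
  Practicals 45 × 0.18 = 8.1
  Term project 56 × 0.13 = 7.28
  Oral exam 47 × 0.18 = 8.46
  Capstone 91 × 0.23 = 20.93
  Final exam 100 × 0.1 = 10
  Quizzes 64.75 × 0.08 = 5.18
  Peer review 86 × 0.1 = 8.6
Sum = 68.55
68.55 is ≥ 61 and < 71 → D

D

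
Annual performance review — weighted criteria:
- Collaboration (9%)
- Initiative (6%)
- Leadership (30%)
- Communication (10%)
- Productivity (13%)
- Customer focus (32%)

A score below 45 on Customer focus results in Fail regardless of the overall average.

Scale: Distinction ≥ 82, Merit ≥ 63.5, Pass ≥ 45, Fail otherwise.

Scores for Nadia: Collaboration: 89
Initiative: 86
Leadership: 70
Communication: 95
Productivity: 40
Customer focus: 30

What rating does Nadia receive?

Customer focus score 30 < 45: minimum not met.
Weighted total:
  Collaboration 89 × 0.09 = 8.01
  Initiative 86 × 0.06 = 5.16
  Leadership 70 × 0.3 = 21
  Communication 95 × 0.1 = 9.5
  Productivity 40 × 0.13 = 5.2
  Customer focus 30 × 0.32 = 9.6
Sum = 58.47
Because the Customer focus minimum was not met, the result is Fail.

Fail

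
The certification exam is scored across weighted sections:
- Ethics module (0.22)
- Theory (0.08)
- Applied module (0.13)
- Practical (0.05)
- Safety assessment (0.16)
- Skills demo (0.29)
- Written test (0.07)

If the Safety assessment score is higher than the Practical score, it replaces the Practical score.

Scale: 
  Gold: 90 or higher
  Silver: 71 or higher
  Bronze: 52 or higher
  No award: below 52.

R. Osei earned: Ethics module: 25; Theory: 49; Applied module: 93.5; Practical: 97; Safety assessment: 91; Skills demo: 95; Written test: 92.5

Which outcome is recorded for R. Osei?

Safety assessment (91) ≤ Practical (97), so Practical stays at 97.
Weighted total:
  Ethics module 25 × 0.22 = 5.5
  Theory 49 × 0.08 = 3.92
  Applied module 93.5 × 0.13 = 12.155
  Practical 97 × 0.05 = 4.85
  Safety assessment 91 × 0.16 = 14.56
  Skills demo 95 × 0.29 = 27.55
  Written test 92.5 × 0.07 = 6.475
Sum = 75.01
75.01 is ≥ 71 and < 90 → Silver

Silver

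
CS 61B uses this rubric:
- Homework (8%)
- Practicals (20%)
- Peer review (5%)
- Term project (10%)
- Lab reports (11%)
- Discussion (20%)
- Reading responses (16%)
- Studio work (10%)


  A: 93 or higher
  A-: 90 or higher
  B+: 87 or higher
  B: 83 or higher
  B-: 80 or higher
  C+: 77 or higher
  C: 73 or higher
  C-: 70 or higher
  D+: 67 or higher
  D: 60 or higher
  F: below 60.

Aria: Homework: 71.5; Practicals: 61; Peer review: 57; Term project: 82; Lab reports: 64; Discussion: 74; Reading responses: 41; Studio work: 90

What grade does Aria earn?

Weighted total:
  Homework 71.5 × 0.08 = 5.72
  Practicals 61 × 0.2 = 12.2
  Peer review 57 × 0.05 = 2.85
  Term project 82 × 0.1 = 8.2
  Lab reports 64 × 0.11 = 7.04
  Discussion 74 × 0.2 = 14.8
  Reading responses 41 × 0.16 = 6.56
  Studio work 90 × 0.1 = 9
Sum = 66.37
66.37 is ≥ 60 and < 67 → D

D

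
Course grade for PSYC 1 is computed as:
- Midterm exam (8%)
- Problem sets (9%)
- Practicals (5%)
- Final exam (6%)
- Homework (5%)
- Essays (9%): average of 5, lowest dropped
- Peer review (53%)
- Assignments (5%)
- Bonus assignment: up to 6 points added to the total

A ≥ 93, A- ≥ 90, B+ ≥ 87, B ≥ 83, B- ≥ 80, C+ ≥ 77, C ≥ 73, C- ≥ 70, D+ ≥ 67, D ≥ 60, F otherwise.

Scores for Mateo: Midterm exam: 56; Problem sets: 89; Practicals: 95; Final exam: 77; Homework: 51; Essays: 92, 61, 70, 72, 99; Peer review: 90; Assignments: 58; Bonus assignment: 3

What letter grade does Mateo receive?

B

Essays: drop 61 → average of remaining 4 = 333/4 = 83.25
Weighted total:
  Midterm exam 56 × 0.08 = 4.48
  Problem sets 89 × 0.09 = 8.01
  Practicals 95 × 0.05 = 4.75
  Final exam 77 × 0.06 = 4.62
  Homework 51 × 0.05 = 2.55
  Essays 83.25 × 0.09 = 7.4925
  Peer review 90 × 0.53 = 47.7
  Assignments 58 × 0.05 = 2.9
Sum = 82.5025
Bonus assignment: 82.5025 + 3 = 85.5025
85.5025 is ≥ 83 and < 87 → B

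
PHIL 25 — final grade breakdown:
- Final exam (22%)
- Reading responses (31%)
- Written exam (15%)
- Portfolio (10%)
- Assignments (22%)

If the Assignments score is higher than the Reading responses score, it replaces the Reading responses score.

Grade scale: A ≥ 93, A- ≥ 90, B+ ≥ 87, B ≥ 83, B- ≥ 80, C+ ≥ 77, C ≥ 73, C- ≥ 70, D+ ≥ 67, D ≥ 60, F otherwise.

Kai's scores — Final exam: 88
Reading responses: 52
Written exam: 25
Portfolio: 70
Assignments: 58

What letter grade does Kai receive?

Assignments (58) > Reading responses (52), so Reading responses counts as 58.
Weighted total:
  Final exam 88 × 0.22 = 19.36
  Reading responses 58 × 0.31 = 17.98
  Written exam 25 × 0.15 = 3.75
  Portfolio 70 × 0.1 = 7
  Assignments 58 × 0.22 = 12.76
Sum = 60.85
60.85 is ≥ 60 and < 67 → D

D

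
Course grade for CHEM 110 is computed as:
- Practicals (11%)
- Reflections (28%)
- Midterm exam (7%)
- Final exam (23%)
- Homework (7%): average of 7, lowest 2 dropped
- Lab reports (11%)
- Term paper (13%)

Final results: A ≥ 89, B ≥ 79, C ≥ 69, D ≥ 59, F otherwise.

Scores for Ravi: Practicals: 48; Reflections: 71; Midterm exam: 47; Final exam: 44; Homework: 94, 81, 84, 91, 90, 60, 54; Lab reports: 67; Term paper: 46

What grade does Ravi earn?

Homework: drop 54, 60 → average of remaining 5 = 440/5 = 88
Weighted total:
  Practicals 48 × 0.11 = 5.28
  Reflections 71 × 0.28 = 19.88
  Midterm exam 47 × 0.07 = 3.29
  Final exam 44 × 0.23 = 10.12
  Homework 88 × 0.07 = 6.16
  Lab reports 67 × 0.11 = 7.37
  Term paper 46 × 0.13 = 5.98
Sum = 58.08
58.08 < 59 → F

F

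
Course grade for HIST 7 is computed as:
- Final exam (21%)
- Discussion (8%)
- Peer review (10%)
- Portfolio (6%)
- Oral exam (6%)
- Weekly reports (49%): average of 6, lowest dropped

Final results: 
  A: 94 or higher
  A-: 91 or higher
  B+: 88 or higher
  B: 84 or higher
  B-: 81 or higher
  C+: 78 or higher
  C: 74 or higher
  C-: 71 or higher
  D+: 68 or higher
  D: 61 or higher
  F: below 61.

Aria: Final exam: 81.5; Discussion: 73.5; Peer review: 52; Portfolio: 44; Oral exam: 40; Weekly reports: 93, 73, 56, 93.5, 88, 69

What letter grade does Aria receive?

C

Weekly reports: drop 56 → average of remaining 5 = 416.5/5 = 83.3
Weighted total:
  Final exam 81.5 × 0.21 = 17.115
  Discussion 73.5 × 0.08 = 5.88
  Peer review 52 × 0.1 = 5.2
  Portfolio 44 × 0.06 = 2.64
  Oral exam 40 × 0.06 = 2.4
  Weekly reports 83.3 × 0.49 = 40.817
Sum = 74.052
74.052 is ≥ 74 and < 78 → C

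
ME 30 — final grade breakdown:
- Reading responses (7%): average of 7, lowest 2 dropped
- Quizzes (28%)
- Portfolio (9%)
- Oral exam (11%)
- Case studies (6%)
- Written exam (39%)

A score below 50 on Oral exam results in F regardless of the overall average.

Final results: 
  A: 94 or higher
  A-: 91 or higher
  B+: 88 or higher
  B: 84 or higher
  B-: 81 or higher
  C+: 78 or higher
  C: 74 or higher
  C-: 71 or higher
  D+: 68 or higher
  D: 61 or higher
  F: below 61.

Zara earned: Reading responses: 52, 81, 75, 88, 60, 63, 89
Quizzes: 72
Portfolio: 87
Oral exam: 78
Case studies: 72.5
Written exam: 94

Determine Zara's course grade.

Reading responses: drop 52, 60 → average of remaining 5 = 396/5 = 79.2
Oral exam score 78 ≥ 50: minimum met.
Weighted total:
  Reading responses 79.2 × 0.07 = 5.544
  Quizzes 72 × 0.28 = 20.16
  Portfolio 87 × 0.09 = 7.83
  Oral exam 78 × 0.11 = 8.58
  Case studies 72.5 × 0.06 = 4.35
  Written exam 94 × 0.39 = 36.66
Sum = 83.124
83.124 is ≥ 81 and < 84 → B-

B-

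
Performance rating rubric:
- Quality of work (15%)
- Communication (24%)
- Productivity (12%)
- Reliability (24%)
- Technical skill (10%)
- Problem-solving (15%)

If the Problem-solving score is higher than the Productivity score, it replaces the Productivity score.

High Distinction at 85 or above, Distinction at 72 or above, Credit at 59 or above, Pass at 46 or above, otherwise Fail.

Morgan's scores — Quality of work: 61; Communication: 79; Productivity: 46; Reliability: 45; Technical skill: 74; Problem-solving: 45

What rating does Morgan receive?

Problem-solving (45) ≤ Productivity (46), so Productivity stays at 46.
Weighted total:
  Quality of work 61 × 0.15 = 9.15
  Communication 79 × 0.24 = 18.96
  Productivity 46 × 0.12 = 5.52
  Reliability 45 × 0.24 = 10.8
  Technical skill 74 × 0.1 = 7.4
  Problem-solving 45 × 0.15 = 6.75
Sum = 58.58
58.58 is ≥ 46 and < 59 → Pass

Pass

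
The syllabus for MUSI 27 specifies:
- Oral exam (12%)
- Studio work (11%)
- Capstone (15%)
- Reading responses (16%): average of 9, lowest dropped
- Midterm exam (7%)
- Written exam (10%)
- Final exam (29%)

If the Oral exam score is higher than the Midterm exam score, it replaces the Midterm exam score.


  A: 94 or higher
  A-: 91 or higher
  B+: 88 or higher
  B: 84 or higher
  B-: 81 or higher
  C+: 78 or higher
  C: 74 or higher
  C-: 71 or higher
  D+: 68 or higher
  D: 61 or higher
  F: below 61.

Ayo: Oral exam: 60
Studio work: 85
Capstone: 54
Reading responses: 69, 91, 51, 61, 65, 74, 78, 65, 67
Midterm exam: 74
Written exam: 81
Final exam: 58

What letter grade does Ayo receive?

Reading responses: drop 51 → average of remaining 8 = 570/8 = 71.25
Oral exam (60) ≤ Midterm exam (74), so Midterm exam stays at 74.
Weighted total:
  Oral exam 60 × 0.12 = 7.2
  Studio work 85 × 0.11 = 9.35
  Capstone 54 × 0.15 = 8.1
  Reading responses 71.25 × 0.16 = 11.4
  Midterm exam 74 × 0.07 = 5.18
  Written exam 81 × 0.1 = 8.1
  Final exam 58 × 0.29 = 16.82
Sum = 66.15
66.15 is ≥ 61 and < 68 → D

D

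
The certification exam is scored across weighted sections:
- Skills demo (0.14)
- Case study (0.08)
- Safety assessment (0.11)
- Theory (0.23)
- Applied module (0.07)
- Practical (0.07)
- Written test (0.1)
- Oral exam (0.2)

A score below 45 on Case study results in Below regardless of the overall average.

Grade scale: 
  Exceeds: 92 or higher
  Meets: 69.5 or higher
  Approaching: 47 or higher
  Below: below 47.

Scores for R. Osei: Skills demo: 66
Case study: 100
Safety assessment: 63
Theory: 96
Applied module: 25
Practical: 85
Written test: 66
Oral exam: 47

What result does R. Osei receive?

Meets

Case study score 100 ≥ 45: minimum met.
Weighted total:
  Skills demo 66 × 0.14 = 9.24
  Case study 100 × 0.08 = 8
  Safety assessment 63 × 0.11 = 6.93
  Theory 96 × 0.23 = 22.08
  Applied module 25 × 0.07 = 1.75
  Practical 85 × 0.07 = 5.95
  Written test 66 × 0.1 = 6.6
  Oral exam 47 × 0.2 = 9.4
Sum = 69.95
69.95 is ≥ 69.5 and < 92 → Meets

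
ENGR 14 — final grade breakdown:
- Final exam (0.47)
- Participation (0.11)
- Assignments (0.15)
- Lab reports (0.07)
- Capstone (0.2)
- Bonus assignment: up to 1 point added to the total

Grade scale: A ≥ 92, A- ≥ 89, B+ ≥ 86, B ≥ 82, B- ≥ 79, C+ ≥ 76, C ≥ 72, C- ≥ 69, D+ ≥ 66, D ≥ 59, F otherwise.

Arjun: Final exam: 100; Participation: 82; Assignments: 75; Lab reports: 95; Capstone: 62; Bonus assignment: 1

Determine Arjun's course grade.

B+

Weighted total:
  Final exam 100 × 0.47 = 47
  Participation 82 × 0.11 = 9.02
  Assignments 75 × 0.15 = 11.25
  Lab reports 95 × 0.07 = 6.65
  Capstone 62 × 0.2 = 12.4
Sum = 86.32
Bonus assignment: 86.32 + 1 = 87.32
87.32 is ≥ 86 and < 89 → B+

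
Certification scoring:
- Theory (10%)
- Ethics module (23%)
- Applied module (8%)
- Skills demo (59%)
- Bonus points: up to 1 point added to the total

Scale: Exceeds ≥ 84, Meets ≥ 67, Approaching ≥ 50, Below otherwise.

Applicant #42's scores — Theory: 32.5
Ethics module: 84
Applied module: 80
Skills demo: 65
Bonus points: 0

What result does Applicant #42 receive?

Meets

Weighted total:
  Theory 32.5 × 0.1 = 3.25
  Ethics module 84 × 0.23 = 19.32
  Applied module 80 × 0.08 = 6.4
  Skills demo 65 × 0.59 = 38.35
Sum = 67.32
Bonus points: 67.32 + 0 = 67.32
67.32 is ≥ 67 and < 84 → Meets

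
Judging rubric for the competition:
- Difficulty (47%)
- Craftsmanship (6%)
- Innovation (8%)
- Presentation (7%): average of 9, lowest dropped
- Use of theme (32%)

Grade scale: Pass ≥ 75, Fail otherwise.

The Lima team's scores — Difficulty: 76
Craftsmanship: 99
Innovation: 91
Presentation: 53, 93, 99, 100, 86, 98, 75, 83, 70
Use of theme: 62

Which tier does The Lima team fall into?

Presentation: drop 53 → average of remaining 8 = 704/8 = 88
Weighted total:
  Difficulty 76 × 0.47 = 35.72
  Craftsmanship 99 × 0.06 = 5.94
  Innovation 91 × 0.08 = 7.28
  Presentation 88 × 0.07 = 6.16
  Use of theme 62 × 0.32 = 19.84
Sum = 74.94
74.94 < 75 → Fail

Fail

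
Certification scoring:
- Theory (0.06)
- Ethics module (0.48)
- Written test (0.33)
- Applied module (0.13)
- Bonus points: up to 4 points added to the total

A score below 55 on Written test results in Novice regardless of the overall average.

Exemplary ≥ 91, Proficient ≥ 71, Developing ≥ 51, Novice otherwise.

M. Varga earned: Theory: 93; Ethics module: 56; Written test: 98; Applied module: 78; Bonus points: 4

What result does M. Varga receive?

Written test score 98 ≥ 55: minimum met.
Weighted total:
  Theory 93 × 0.06 = 5.58
  Ethics module 56 × 0.48 = 26.88
  Written test 98 × 0.33 = 32.34
  Applied module 78 × 0.13 = 10.14
Sum = 74.94
Bonus points: 74.94 + 4 = 78.94
78.94 is ≥ 71 and < 91 → Proficient

Proficient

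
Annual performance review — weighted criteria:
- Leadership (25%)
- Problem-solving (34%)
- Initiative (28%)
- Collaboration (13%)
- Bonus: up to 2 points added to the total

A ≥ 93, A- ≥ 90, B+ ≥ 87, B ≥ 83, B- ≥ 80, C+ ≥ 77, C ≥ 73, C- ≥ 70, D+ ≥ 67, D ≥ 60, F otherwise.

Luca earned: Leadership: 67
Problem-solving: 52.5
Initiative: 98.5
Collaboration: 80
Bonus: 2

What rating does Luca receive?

C

Weighted total:
  Leadership 67 × 0.25 = 16.75
  Problem-solving 52.5 × 0.34 = 17.85
  Initiative 98.5 × 0.28 = 27.58
  Collaboration 80 × 0.13 = 10.4
Sum = 72.58
Bonus: 72.58 + 2 = 74.58
74.58 is ≥ 73 and < 77 → C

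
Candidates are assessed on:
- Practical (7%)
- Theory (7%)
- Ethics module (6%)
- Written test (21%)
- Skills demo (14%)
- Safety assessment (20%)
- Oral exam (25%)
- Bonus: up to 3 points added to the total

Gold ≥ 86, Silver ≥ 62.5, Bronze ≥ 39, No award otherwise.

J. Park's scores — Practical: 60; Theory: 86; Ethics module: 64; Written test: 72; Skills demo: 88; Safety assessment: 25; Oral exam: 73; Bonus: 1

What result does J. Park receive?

Silver

Weighted total:
  Practical 60 × 0.07 = 4.2
  Theory 86 × 0.07 = 6.02
  Ethics module 64 × 0.06 = 3.84
  Written test 72 × 0.21 = 15.12
  Skills demo 88 × 0.14 = 12.32
  Safety assessment 25 × 0.2 = 5
  Oral exam 73 × 0.25 = 18.25
Sum = 64.75
Bonus: 64.75 + 1 = 65.75
65.75 is ≥ 62.5 and < 86 → Silver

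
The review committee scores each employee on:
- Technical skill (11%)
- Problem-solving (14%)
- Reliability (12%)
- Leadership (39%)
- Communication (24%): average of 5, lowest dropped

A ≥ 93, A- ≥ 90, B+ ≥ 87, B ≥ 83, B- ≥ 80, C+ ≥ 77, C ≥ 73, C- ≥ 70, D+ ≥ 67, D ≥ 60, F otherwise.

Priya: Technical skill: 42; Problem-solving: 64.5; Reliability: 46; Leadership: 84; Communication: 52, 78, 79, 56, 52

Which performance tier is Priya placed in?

D+

Communication: drop 52 → average of remaining 4 = 265/4 = 66.25
Weighted total:
  Technical skill 42 × 0.11 = 4.62
  Problem-solving 64.5 × 0.14 = 9.03
  Reliability 46 × 0.12 = 5.52
  Leadership 84 × 0.39 = 32.76
  Communication 66.25 × 0.24 = 15.9
Sum = 67.83
67.83 is ≥ 67 and < 70 → D+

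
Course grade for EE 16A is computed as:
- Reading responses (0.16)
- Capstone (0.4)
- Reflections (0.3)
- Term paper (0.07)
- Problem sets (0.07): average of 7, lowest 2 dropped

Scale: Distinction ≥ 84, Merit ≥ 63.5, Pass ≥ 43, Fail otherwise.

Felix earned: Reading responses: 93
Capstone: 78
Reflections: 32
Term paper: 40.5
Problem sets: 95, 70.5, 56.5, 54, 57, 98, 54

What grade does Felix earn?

Problem sets: drop 54, 54 → average of remaining 5 = 377/5 = 75.4
Weighted total:
  Reading responses 93 × 0.16 = 14.88
  Capstone 78 × 0.4 = 31.2
  Reflections 32 × 0.3 = 9.6
  Term paper 40.5 × 0.07 = 2.835
  Problem sets 75.4 × 0.07 = 5.278
Sum = 63.793
63.793 is ≥ 63.5 and < 84 → Merit

Merit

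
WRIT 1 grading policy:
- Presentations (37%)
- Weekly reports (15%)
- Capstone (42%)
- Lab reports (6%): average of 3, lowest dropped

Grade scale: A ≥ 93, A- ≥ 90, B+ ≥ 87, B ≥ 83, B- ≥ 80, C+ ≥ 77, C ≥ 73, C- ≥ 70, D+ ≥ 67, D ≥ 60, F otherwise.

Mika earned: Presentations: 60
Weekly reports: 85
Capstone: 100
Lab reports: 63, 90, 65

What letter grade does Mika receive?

Lab reports: drop 63 → average of remaining 2 = 155/2 = 77.5
Weighted total:
  Presentations 60 × 0.37 = 22.2
  Weekly reports 85 × 0.15 = 12.75
  Capstone 100 × 0.42 = 42
  Lab reports 77.5 × 0.06 = 4.65
Sum = 81.6
81.6 is ≥ 80 and < 83 → B-

B-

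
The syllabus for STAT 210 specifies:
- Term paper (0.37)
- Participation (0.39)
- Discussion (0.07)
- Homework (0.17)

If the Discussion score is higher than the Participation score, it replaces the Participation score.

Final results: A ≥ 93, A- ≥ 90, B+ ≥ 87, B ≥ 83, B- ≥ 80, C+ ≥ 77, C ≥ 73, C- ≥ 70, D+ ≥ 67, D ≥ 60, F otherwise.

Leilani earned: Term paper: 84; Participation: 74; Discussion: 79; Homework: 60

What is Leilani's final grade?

Discussion (79) > Participation (74), so Participation counts as 79.
Weighted total:
  Term paper 84 × 0.37 = 31.08
  Participation 79 × 0.39 = 30.81
  Discussion 79 × 0.07 = 5.53
  Homework 60 × 0.17 = 10.2
Sum = 77.62
77.62 is ≥ 77 and < 80 → C+

C+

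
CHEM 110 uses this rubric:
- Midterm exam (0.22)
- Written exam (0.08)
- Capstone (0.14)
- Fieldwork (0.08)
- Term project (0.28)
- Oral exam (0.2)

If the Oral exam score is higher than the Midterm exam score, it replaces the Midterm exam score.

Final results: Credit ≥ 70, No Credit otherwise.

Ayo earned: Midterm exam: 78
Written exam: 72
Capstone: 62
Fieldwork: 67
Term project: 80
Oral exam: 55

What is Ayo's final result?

Oral exam (55) ≤ Midterm exam (78), so Midterm exam stays at 78.
Weighted total:
  Midterm exam 78 × 0.22 = 17.16
  Written exam 72 × 0.08 = 5.76
  Capstone 62 × 0.14 = 8.68
  Fieldwork 67 × 0.08 = 5.36
  Term project 80 × 0.28 = 22.4
  Oral exam 55 × 0.2 = 11
Sum = 70.36
70.36 ≥ 70 → Credit

Credit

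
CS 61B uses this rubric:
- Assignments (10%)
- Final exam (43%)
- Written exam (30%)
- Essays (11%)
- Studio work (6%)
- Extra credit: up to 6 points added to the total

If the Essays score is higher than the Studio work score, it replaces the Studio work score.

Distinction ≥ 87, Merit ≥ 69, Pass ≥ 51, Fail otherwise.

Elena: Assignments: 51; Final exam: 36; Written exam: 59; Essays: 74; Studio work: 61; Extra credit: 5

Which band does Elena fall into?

Essays (74) > Studio work (61), so Studio work counts as 74.
Weighted total:
  Assignments 51 × 0.1 = 5.1
  Final exam 36 × 0.43 = 15.48
  Written exam 59 × 0.3 = 17.7
  Essays 74 × 0.11 = 8.14
  Studio work 74 × 0.06 = 4.44
Sum = 50.86
Extra credit: 50.86 + 5 = 55.86
55.86 is ≥ 51 and < 69 → Pass

Pass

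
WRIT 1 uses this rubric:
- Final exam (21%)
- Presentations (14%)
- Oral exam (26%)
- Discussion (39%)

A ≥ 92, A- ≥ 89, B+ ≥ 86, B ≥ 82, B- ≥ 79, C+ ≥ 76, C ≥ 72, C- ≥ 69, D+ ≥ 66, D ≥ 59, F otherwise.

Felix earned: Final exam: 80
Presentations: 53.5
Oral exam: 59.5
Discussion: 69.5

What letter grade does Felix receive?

D+

Weighted total:
  Final exam 80 × 0.21 = 16.8
  Presentations 53.5 × 0.14 = 7.49
  Oral exam 59.5 × 0.26 = 15.47
  Discussion 69.5 × 0.39 = 27.105
Sum = 66.865
66.865 is ≥ 66 and < 69 → D+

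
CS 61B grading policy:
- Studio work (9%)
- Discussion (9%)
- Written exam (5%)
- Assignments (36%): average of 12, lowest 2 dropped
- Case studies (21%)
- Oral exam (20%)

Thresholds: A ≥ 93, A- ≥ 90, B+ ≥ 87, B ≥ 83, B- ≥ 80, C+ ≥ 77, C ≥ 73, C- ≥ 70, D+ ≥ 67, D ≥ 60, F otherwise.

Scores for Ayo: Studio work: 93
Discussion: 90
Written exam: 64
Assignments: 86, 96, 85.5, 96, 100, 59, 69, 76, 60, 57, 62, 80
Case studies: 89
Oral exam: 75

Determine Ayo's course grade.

B-

Assignments: drop 57, 59 → average of remaining 10 = 810.5/10 = 81.05
Weighted total:
  Studio work 93 × 0.09 = 8.37
  Discussion 90 × 0.09 = 8.1
  Written exam 64 × 0.05 = 3.2
  Assignments 81.05 × 0.36 = 29.178
  Case studies 89 × 0.21 = 18.69
  Oral exam 75 × 0.2 = 15
Sum = 82.538
82.538 is ≥ 80 and < 83 → B-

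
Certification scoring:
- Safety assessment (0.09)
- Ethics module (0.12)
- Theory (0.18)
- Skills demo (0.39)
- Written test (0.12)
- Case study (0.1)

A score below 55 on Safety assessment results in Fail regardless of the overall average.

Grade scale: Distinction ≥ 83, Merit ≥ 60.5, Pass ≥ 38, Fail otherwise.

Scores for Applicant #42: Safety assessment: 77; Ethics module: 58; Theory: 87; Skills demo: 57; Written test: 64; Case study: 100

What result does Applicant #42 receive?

Merit

Safety assessment score 77 ≥ 55: minimum met.
Weighted total:
  Safety assessment 77 × 0.09 = 6.93
  Ethics module 58 × 0.12 = 6.96
  Theory 87 × 0.18 = 15.66
  Skills demo 57 × 0.39 = 22.23
  Written test 64 × 0.12 = 7.68
  Case study 100 × 0.1 = 10
Sum = 69.46
69.46 is ≥ 60.5 and < 83 → Merit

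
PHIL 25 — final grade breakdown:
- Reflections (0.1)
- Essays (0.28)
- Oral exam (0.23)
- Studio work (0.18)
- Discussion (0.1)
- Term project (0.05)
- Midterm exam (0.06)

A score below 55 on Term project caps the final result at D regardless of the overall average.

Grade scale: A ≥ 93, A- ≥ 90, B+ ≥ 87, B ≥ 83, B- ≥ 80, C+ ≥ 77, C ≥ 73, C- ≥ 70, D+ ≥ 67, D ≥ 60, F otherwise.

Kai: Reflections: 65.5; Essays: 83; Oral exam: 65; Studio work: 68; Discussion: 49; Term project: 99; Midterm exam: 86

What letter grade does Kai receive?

C-

Term project score 99 ≥ 55: minimum met.
Weighted total:
  Reflections 65.5 × 0.1 = 6.55
  Essays 83 × 0.28 = 23.24
  Oral exam 65 × 0.23 = 14.95
  Studio work 68 × 0.18 = 12.24
  Discussion 49 × 0.1 = 4.9
  Term project 99 × 0.05 = 4.95
  Midterm exam 86 × 0.06 = 5.16
Sum = 71.99
71.99 is ≥ 70 and < 73 → C-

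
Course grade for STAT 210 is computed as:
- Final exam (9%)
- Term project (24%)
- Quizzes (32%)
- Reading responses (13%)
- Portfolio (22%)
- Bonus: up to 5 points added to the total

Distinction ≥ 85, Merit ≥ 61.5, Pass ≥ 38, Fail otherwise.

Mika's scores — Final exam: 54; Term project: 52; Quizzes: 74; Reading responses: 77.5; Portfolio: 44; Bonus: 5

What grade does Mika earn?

Weighted total:
  Final exam 54 × 0.09 = 4.86
  Term project 52 × 0.24 = 12.48
  Quizzes 74 × 0.32 = 23.68
  Reading responses 77.5 × 0.13 = 10.075
  Portfolio 44 × 0.22 = 9.68
Sum = 60.775
Bonus: 60.775 + 5 = 65.775
65.775 is ≥ 61.5 and < 85 → Merit

Merit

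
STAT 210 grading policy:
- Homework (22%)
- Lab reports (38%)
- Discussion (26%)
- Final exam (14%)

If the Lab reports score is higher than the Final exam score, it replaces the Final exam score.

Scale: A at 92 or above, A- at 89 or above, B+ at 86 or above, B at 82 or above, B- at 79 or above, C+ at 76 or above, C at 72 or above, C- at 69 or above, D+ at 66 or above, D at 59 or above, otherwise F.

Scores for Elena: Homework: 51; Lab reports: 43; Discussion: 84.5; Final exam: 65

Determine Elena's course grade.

F

Lab reports (43) ≤ Final exam (65), so Final exam stays at 65.
Weighted total:
  Homework 51 × 0.22 = 11.22
  Lab reports 43 × 0.38 = 16.34
  Discussion 84.5 × 0.26 = 21.97
  Final exam 65 × 0.14 = 9.1
Sum = 58.63
58.63 < 59 → F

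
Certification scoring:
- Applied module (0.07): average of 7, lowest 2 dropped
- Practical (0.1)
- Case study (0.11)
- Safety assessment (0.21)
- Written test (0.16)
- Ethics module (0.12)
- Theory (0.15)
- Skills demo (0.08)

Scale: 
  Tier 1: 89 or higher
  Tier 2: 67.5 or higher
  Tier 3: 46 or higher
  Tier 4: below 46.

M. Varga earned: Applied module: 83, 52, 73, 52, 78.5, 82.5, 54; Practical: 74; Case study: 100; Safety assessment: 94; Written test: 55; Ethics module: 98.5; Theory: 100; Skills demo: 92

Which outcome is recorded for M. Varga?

Tier 2

Applied module: drop 52, 52 → average of remaining 5 = 371/5 = 74.2
Weighted total:
  Applied module 74.2 × 0.07 = 5.194
  Practical 74 × 0.1 = 7.4
  Case study 100 × 0.11 = 11
  Safety assessment 94 × 0.21 = 19.74
  Written test 55 × 0.16 = 8.8
  Ethics module 98.5 × 0.12 = 11.82
  Theory 100 × 0.15 = 15
  Skills demo 92 × 0.08 = 7.36
Sum = 86.314
86.314 is ≥ 67.5 and < 89 → Tier 2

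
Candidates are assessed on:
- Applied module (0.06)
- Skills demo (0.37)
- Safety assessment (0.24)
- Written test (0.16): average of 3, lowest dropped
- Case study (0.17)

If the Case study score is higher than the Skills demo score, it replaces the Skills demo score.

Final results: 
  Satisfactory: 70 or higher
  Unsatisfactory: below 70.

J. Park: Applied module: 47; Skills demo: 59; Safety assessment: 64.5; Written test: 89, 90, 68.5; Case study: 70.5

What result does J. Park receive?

Written test: drop 68.5 → average of remaining 2 = 179/2 = 89.5
Case study (70.5) > Skills demo (59), so Skills demo counts as 70.5.
Weighted total:
  Applied module 47 × 0.06 = 2.82
  Skills demo 70.5 × 0.37 = 26.085
  Safety assessment 64.5 × 0.24 = 15.48
  Written test 89.5 × 0.16 = 14.32
  Case study 70.5 × 0.17 = 11.985
Sum = 70.69
70.69 ≥ 70 → Satisfactory

Satisfactory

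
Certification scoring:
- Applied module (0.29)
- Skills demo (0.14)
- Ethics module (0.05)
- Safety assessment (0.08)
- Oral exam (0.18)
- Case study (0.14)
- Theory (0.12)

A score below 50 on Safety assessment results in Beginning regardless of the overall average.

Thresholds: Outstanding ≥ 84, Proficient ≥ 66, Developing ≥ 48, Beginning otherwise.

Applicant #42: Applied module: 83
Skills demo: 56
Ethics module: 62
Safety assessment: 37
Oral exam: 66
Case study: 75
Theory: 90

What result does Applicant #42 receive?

Beginning

Safety assessment score 37 < 50: minimum not met.
Weighted total:
  Applied module 83 × 0.29 = 24.07
  Skills demo 56 × 0.14 = 7.84
  Ethics module 62 × 0.05 = 3.1
  Safety assessment 37 × 0.08 = 2.96
  Oral exam 66 × 0.18 = 11.88
  Case study 75 × 0.14 = 10.5
  Theory 90 × 0.12 = 10.8
Sum = 71.15
Because the Safety assessment minimum was not met, the result is Beginning.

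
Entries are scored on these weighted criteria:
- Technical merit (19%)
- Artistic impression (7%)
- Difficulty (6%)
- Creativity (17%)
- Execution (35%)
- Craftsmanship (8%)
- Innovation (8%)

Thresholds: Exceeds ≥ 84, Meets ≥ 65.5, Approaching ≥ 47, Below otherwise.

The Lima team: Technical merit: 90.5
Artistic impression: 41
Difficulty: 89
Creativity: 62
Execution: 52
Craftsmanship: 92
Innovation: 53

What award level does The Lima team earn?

Meets

Weighted total:
  Technical merit 90.5 × 0.19 = 17.195
  Artistic impression 41 × 0.07 = 2.87
  Difficulty 89 × 0.06 = 5.34
  Creativity 62 × 0.17 = 10.54
  Execution 52 × 0.35 = 18.2
  Craftsmanship 92 × 0.08 = 7.36
  Innovation 53 × 0.08 = 4.24
Sum = 65.745
65.745 is ≥ 65.5 and < 84 → Meets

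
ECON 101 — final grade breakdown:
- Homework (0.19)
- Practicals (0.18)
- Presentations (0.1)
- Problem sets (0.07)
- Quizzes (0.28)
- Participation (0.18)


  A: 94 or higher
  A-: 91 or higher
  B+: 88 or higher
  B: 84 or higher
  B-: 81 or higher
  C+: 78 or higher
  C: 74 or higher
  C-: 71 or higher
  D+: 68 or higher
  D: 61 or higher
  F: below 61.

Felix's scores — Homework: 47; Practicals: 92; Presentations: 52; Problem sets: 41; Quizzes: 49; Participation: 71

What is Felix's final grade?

Weighted total:
  Homework 47 × 0.19 = 8.93
  Practicals 92 × 0.18 = 16.56
  Presentations 52 × 0.1 = 5.2
  Problem sets 41 × 0.07 = 2.87
  Quizzes 49 × 0.28 = 13.72
  Participation 71 × 0.18 = 12.78
Sum = 60.06
60.06 < 61 → F

F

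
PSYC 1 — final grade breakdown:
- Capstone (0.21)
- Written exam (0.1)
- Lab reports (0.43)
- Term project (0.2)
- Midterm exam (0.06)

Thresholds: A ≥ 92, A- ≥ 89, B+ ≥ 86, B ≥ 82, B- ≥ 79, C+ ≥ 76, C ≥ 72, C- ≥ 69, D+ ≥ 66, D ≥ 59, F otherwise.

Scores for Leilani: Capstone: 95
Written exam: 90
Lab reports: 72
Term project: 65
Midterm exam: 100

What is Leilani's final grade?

Weighted total:
  Capstone 95 × 0.21 = 19.95
  Written exam 90 × 0.1 = 9
  Lab reports 72 × 0.43 = 30.96
  Term project 65 × 0.2 = 13
  Midterm exam 100 × 0.06 = 6
Sum = 78.91
78.91 is ≥ 76 and < 79 → C+

C+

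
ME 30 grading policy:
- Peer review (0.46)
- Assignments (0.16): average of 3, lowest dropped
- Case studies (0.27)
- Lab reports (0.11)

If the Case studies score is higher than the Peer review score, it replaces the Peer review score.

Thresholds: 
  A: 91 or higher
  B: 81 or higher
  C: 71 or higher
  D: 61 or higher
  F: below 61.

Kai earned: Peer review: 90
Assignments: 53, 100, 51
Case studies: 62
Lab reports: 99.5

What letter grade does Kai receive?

B

Assignments: drop 51 → average of remaining 2 = 153/2 = 76.5
Case studies (62) ≤ Peer review (90), so Peer review stays at 90.
Weighted total:
  Peer review 90 × 0.46 = 41.4
  Assignments 76.5 × 0.16 = 12.24
  Case studies 62 × 0.27 = 16.74
  Lab reports 99.5 × 0.11 = 10.945
Sum = 81.325
81.325 is ≥ 81 and < 91 → B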